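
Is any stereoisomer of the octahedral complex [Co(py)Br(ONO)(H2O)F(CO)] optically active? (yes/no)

yes

An octahedron has six vertices in three trans pairs; every non-trans pair is cis.
Exhaustive case analysis gives 15 geometric isomers.
Of these, 15 lack any improper symmetry element and so occur as enantiomeric pairs, giving 15 + 15 = 30 stereoisomers in total.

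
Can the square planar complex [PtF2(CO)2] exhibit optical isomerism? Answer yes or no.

Systematic placement gives 2 geometric isomers: F cis; F trans.
Each arrangement has an internal mirror plane or centre of symmetry, so none is chiral.

no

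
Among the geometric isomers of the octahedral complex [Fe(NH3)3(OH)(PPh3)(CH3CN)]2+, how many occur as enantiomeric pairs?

The six octahedral sites form three mutually perpendicular trans pairs.
Systematic placement gives 4 geometric isomers: NH3 mer (3 arrangements); NH3 fac (chiral).
One of these lacks any improper symmetry element and so occurs as an enantiomeric pair, giving 4 + 1 = 5 stereoisomers in total.

1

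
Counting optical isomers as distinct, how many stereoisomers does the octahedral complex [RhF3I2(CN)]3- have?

In an octahedral complex each vertex has one trans partner and four cis neighbours.
There are 3 geometric isomers: F mer, I trans; F fac, I cis; F mer, I cis.
Each arrangement has an internal mirror plane or centre of symmetry, so none is chiral.

3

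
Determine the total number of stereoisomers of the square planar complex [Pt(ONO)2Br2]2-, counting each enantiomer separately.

2

A square has two trans pairs of vertices; adjacent vertices are cis.
Systematic placement gives 2 geometric isomers: ONO cis; ONO trans.
Each arrangement has an internal mirror plane or centre of symmetry, so none is chiral.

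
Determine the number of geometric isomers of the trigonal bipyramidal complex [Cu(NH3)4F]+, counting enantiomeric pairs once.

2

In a trigonal bipyramid the two axial positions differ from the three equatorial ones.
There are 2 geometric isomers: F axial; F equatorial.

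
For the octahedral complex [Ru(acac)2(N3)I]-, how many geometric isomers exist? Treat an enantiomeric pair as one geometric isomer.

2

Each acac is bidentate and must span two cis positions.
Working through the distinct placements yields 2 geometric isomers: N3 and I mutually trans; N3 and I mutually cis (chiral).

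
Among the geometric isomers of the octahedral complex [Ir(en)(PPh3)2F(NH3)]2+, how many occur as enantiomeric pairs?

In an octahedral complex each vertex has one trans partner and four cis neighbours.
Each en is bidentate and must span two cis positions.
Systematic placement gives 4 geometric isomers: PPh3 cis (3 arrangements, 2 chiral); PPh3 trans.
Of these, 2 lack any improper symmetry element and so occur as enantiomeric pairs, giving 4 + 2 = 6 stereoisomers in total.

2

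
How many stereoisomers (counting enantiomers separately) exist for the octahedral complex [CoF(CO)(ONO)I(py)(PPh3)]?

An octahedron has six vertices in three trans pairs; every non-trans pair is cis.
Exhaustive case analysis gives 15 geometric isomers.
Of these, 15 lack any improper symmetry element and so occur as enantiomeric pairs, giving 15 + 15 = 30 stereoisomers in total.

30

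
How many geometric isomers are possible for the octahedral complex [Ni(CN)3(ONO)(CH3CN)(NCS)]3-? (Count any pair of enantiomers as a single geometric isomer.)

4

The six octahedral sites form three mutually perpendicular trans pairs.
Systematic placement gives 4 geometric isomers: CN mer (3 arrangements); CN fac (chiral).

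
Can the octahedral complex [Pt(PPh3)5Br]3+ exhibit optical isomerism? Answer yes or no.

Only one geometric arrangement is possible.

no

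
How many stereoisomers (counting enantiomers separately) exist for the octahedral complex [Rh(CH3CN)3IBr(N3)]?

5

In an octahedral complex each vertex has one trans partner and four cis neighbours.
There are 4 geometric isomers: CH3CN mer (3 arrangements); CH3CN fac (chiral).
One of these lacks any improper symmetry element and so occurs as an enantiomeric pair, giving 4 + 1 = 5 stereoisomers in total.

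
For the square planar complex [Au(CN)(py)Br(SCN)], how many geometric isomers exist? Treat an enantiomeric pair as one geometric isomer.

3

In a square planar complex each vertex has one trans partner and two cis neighbours.
There are 3 geometric isomers: (Br/SCN trans, CN/py trans); (Br/py trans, CN/SCN trans); (Br/CN trans, SCN/py trans).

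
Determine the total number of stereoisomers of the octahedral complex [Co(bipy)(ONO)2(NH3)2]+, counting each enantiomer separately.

An octahedron has six vertices in three trans pairs; every non-trans pair is cis.
Each bipy is bidentate and must span two cis positions.
Working through the distinct placements yields 3 geometric isomers: ONO cis, NH3 trans; ONO cis, NH3 cis (chiral); ONO trans, NH3 cis.
One of these lacks any improper symmetry element and so occurs as an enantiomeric pair, giving 3 + 1 = 4 stereoisomers in total.

4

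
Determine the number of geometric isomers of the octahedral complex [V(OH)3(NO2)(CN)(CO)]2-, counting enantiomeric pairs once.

Working through the distinct placements yields 4 geometric isomers: OH mer (3 arrangements); OH fac (chiral).

4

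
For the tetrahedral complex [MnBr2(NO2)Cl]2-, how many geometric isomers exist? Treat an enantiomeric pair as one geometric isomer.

Only one geometric arrangement is possible.

1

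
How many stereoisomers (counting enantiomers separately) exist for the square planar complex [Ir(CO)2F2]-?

A square has two trans pairs of vertices; adjacent vertices are cis.
There are 2 geometric isomers: CO cis; CO trans.
Each arrangement has an internal mirror plane or centre of symmetry, so none is chiral.

2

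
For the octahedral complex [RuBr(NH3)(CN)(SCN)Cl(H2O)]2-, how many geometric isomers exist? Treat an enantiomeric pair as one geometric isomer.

An octahedron has six vertices in three trans pairs; every non-trans pair is cis.
Exhaustive case analysis gives 15 geometric isomers.

15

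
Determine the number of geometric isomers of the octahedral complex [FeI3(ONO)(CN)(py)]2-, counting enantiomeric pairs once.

An octahedron has six vertices in three trans pairs; every non-trans pair is cis.
The distinct arrangements are (4 in all): I mer (3 arrangements); I fac (chiral).

4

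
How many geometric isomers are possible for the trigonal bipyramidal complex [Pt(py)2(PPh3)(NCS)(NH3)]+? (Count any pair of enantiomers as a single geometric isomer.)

7

A trigonal bipyramid has two axial and three equatorial sites, which are chemically inequivalent.
Placing the ligands in turn and identifying arrangements related by rotation or reflection leaves 7 distinct geometric isomers.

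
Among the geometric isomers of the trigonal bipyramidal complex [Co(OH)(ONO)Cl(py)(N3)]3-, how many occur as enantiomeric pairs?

A trigonal bipyramid has two axial and three equatorial sites, which are chemically inequivalent.
Systematic enumeration (placing each ligand type in turn and discarding arrangements equivalent by rotation or reflection) gives 10 geometric isomers.
Of these, 10 lack any improper symmetry element and so occur as enantiomeric pairs, giving 10 + 10 = 20 stereoisomers in total.

10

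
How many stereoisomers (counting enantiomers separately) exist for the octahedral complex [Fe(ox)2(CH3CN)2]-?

3

Each ox is bidentate and must span two cis positions.
The distinct arrangements are (2 in all): CH3CN trans; CH3CN cis (chiral).
One of these lacks any improper symmetry element and so occurs as an enantiomeric pair, giving 2 + 1 = 3 stereoisomers in total.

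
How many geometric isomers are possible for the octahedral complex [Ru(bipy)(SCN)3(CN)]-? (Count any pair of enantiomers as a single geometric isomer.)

In an octahedral complex each vertex has one trans partner and four cis neighbours.
Each bipy is bidentate and must span two cis positions.
There are 2 geometric isomers: SCN fac; SCN mer.

2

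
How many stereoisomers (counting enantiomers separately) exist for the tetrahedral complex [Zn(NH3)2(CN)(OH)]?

1

In a tetrahedral complex all four positions are equivalent and every pair of ligands is adjacent — there is no cis/trans distinction.
Only one geometric arrangement is possible.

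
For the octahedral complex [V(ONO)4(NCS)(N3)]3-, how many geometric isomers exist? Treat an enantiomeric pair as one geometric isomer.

An octahedron has six vertices in three trans pairs; every non-trans pair is cis.
Systematic placement gives 2 geometric isomers: NCS and N3 mutually trans; NCS and N3 mutually cis.

2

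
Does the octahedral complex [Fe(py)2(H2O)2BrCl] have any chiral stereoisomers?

The distinct arrangements are (6 in all): py trans, H2O trans; py cis, H2O cis (3 arrangements, 2 chiral); py trans, H2O cis; py cis, H2O trans.
Of these, 2 lack any improper symmetry element and so occur as enantiomeric pairs, giving 6 + 2 = 8 stereoisomers in total.

yes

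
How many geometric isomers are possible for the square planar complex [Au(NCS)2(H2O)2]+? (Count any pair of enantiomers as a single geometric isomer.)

2

In a square planar complex each vertex has one trans partner and two cis neighbours.
The distinct arrangements are (2 in all): NCS cis; NCS trans.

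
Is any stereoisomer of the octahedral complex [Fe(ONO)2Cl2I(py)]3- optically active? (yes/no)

yes

In an octahedral complex each vertex has one trans partner and four cis neighbours.
Systematic placement gives 6 geometric isomers: ONO cis, Cl trans; ONO trans, Cl trans; ONO cis, Cl cis (3 arrangements, 2 chiral); ONO trans, Cl cis.
Of these, 2 lack any improper symmetry element and so occur as enantiomeric pairs, giving 6 + 2 = 8 stereoisomers in total.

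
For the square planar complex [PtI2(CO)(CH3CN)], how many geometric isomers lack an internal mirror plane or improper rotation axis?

A square has two trans pairs of vertices; adjacent vertices are cis.
There are 2 geometric isomers: I cis; I trans.
Each arrangement has an internal mirror plane or centre of symmetry, so none is chiral.

0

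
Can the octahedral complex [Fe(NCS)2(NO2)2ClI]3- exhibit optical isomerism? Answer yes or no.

The six octahedral sites form three mutually perpendicular trans pairs.
Working through the distinct placements yields 6 geometric isomers: NCS trans, NO2 trans; NCS cis, NO2 cis (3 arrangements, 2 chiral); NCS cis, NO2 trans; NCS trans, NO2 cis.
Of these, 2 lack any improper symmetry element and so occur as enantiomeric pairs, giving 6 + 2 = 8 stereoisomers in total.

yes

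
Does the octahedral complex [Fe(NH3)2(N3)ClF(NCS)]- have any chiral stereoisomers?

An octahedron has six vertices in three trans pairs; every non-trans pair is cis.
Systematic enumeration (placing each ligand type in turn and discarding arrangements equivalent by rotation or reflection) gives 9 geometric isomers.
Of these, 6 lack any improper symmetry element and so occur as enantiomeric pairs, giving 9 + 6 = 15 stereoisomers in total.

yes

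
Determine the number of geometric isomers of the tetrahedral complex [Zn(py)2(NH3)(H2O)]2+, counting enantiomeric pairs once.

1

In a tetrahedral complex all four positions are equivalent and every pair of ligands is adjacent — there is no cis/trans distinction.
Only one geometric arrangement is possible.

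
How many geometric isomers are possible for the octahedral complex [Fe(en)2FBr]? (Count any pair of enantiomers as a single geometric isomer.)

2

In an octahedral complex each vertex has one trans partner and four cis neighbours.
Each en is bidentate and must span two cis positions.
The distinct arrangements are (2 in all): F and Br mutually trans; F and Br mutually cis (chiral).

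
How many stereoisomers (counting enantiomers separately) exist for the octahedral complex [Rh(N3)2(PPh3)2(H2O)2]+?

The six octahedral sites form three mutually perpendicular trans pairs.
The distinct arrangements are (5 in all): N3 trans, PPh3 trans, H2O trans; N3 cis, PPh3 cis, H2O trans; N3 cis, PPh3 trans, H2O cis; N3 cis, PPh3 cis, H2O cis (chiral); N3 trans, PPh3 cis, H2O cis.
One of these lacks any improper symmetry element and so occurs as an enantiomeric pair, giving 5 + 1 = 6 stereoisomers in total.

6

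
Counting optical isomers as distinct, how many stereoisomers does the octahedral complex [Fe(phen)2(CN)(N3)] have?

An octahedron has six vertices in three trans pairs; every non-trans pair is cis.
Each phen is bidentate and must span two cis positions.
There are 2 geometric isomers: CN and N3 mutually trans; CN and N3 mutually cis (chiral).
One of these lacks any improper symmetry element and so occurs as an enantiomeric pair, giving 2 + 1 = 3 stereoisomers in total.

3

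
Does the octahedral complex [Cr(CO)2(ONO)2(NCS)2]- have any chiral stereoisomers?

An octahedron has six vertices in three trans pairs; every non-trans pair is cis.
There are 5 geometric isomers: CO trans, ONO trans, NCS trans; CO trans, ONO cis, NCS cis; CO cis, ONO trans, NCS cis; CO cis, ONO cis, NCS cis (chiral); CO cis, ONO cis, NCS trans.
One of these lacks any improper symmetry element and so occurs as an enantiomeric pair, giving 5 + 1 = 6 stereoisomers in total.

yes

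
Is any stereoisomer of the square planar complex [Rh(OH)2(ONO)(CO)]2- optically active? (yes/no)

A square has two trans pairs of vertices; adjacent vertices are cis.
Working through the distinct placements yields 2 geometric isomers: OH cis; OH trans.
Each arrangement has an internal mirror plane or centre of symmetry, so none is chiral.

no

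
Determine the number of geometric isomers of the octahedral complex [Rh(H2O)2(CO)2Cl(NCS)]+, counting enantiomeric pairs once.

In an octahedral complex each vertex has one trans partner and four cis neighbours.
Working through the distinct placements yields 6 geometric isomers: H2O cis, CO trans; H2O trans, CO trans; H2O cis, CO cis (3 arrangements, 2 chiral); H2O trans, CO cis.

6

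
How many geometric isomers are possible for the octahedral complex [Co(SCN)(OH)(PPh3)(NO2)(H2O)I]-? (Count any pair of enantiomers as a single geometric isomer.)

15

The six octahedral sites form three mutually perpendicular trans pairs.
Placing the ligands in turn and identifying arrangements related by rotation or reflection leaves 15 distinct geometric isomers.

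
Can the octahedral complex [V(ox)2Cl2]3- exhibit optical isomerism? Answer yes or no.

yes

The six octahedral sites form three mutually perpendicular trans pairs.
Each ox is bidentate and must span two cis positions.
The distinct arrangements are (2 in all): Cl trans; Cl cis (chiral).
One of these lacks any improper symmetry element and so occurs as an enantiomeric pair, giving 2 + 1 = 3 stereoisomers in total.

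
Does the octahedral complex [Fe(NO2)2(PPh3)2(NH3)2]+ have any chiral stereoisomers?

yes

The six octahedral sites form three mutually perpendicular trans pairs.
Systematic placement gives 5 geometric isomers: NO2 trans, PPh3 trans, NH3 trans; NO2 cis, PPh3 cis, NH3 trans; NO2 cis, PPh3 trans, NH3 cis; NO2 cis, PPh3 cis, NH3 cis (chiral); NO2 trans, PPh3 cis, NH3 cis.
One of these lacks any improper symmetry element and so occurs as an enantiomeric pair, giving 5 + 1 = 6 stereoisomers in total.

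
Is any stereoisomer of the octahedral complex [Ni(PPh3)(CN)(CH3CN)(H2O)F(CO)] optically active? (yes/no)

Systematic enumeration (placing each ligand type in turn and discarding arrangements equivalent by rotation or reflection) gives 15 geometric isomers.
Of these, 15 lack any improper symmetry element and so occur as enantiomeric pairs, giving 15 + 15 = 30 stereoisomers in total.

yes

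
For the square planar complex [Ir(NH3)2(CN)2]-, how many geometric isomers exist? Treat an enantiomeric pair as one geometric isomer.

In a square planar complex each vertex has one trans partner and two cis neighbours.
Working through the distinct placements yields 2 geometric isomers: NH3 cis; NH3 trans.

2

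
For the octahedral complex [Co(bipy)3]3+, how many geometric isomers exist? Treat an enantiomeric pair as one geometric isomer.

1

In an octahedral complex each vertex has one trans partner and four cis neighbours.
Each bipy is bidentate and must span two cis positions.
Only one geometric arrangement is possible; it has no improper symmetry element, so it exists as a pair of enantiomers (2 stereoisomers).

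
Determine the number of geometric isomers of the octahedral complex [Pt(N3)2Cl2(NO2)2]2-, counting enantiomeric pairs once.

Systematic placement gives 5 geometric isomers: N3 trans, Cl trans, NO2 trans; N3 cis, Cl trans, NO2 cis; N3 cis, Cl cis, NO2 trans; N3 cis, Cl cis, NO2 cis (chiral); N3 trans, Cl cis, NO2 cis.

5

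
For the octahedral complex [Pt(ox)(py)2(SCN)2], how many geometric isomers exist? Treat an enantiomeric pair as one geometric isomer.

In an octahedral complex each vertex has one trans partner and four cis neighbours.
Each ox is bidentate and must span two cis positions.
The distinct arrangements are (3 in all): py cis, SCN trans; py trans, SCN cis; py cis, SCN cis (chiral).

3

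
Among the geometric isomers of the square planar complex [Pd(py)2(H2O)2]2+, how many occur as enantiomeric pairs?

0

A square has two trans pairs of vertices; adjacent vertices are cis.
There are 2 geometric isomers: py cis; py trans.
Each arrangement has an internal mirror plane or centre of symmetry, so none is chiral.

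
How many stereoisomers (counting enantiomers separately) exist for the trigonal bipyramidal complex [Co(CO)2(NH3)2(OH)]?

Exhaustive case analysis gives 5 geometric isomers.
One of these lacks any improper symmetry element and so occurs as an enantiomeric pair, giving 5 + 1 = 6 stereoisomers in total.

6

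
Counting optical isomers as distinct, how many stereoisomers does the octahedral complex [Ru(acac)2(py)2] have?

The six octahedral sites form three mutually perpendicular trans pairs.
Each acac is bidentate and must span two cis positions.
The distinct arrangements are (2 in all): py trans; py cis (chiral).
One of these lacks any improper symmetry element and so occurs as an enantiomeric pair, giving 2 + 1 = 3 stereoisomers in total.

3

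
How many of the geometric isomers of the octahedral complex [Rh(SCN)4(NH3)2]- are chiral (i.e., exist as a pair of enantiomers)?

The six octahedral sites form three mutually perpendicular trans pairs.
There are 2 geometric isomers: NH3 trans; NH3 cis.
Each arrangement has an internal mirror plane or centre of symmetry, so none is chiral.

0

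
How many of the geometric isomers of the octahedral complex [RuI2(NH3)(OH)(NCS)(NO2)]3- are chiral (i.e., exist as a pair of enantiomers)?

6

Exhaustive case analysis gives 9 geometric isomers.
Of these, 6 lack any improper symmetry element and so occur as enantiomeric pairs, giving 9 + 6 = 15 stereoisomers in total.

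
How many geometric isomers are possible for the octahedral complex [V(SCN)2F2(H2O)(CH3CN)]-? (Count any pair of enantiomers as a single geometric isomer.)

An octahedron has six vertices in three trans pairs; every non-trans pair is cis.
The distinct arrangements are (6 in all): SCN trans, F cis; SCN cis, F cis (3 arrangements, 2 chiral); SCN trans, F trans; SCN cis, F trans.

6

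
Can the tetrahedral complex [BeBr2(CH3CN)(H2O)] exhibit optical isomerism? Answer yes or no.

In a tetrahedral complex all four positions are equivalent and every pair of ligands is adjacent — there is no cis/trans distinction.
Only one geometric arrangement is possible.

no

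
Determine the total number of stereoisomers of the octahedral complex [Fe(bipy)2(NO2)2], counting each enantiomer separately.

3

Each bipy is bidentate and must span two cis positions.
Systematic placement gives 2 geometric isomers: NO2 trans; NO2 cis (chiral).
One of these lacks any improper symmetry element and so occurs as an enantiomeric pair, giving 2 + 1 = 3 stereoisomers in total.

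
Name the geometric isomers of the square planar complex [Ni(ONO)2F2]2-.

A square has two trans pairs of vertices; adjacent vertices are cis.
There are 2 geometric isomers: ONO cis; ONO trans.

cis and trans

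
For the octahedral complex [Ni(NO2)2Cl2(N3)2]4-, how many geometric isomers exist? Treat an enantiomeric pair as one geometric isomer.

In an octahedral complex each vertex has one trans partner and four cis neighbours.
Systematic placement gives 5 geometric isomers: NO2 trans, Cl trans, N3 trans; NO2 cis, Cl trans, N3 cis; NO2 trans, Cl cis, N3 cis; NO2 cis, Cl cis, N3 cis (chiral); NO2 cis, Cl cis, N3 trans.

5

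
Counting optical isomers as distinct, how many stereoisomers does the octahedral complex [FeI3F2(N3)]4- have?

Systematic placement gives 3 geometric isomers: I mer, F trans; I fac, F cis; I mer, F cis.
Each arrangement has an internal mirror plane or centre of symmetry, so none is chiral.

3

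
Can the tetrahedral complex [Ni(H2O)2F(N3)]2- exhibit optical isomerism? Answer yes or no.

no

In a tetrahedral complex all four positions are equivalent and every pair of ligands is adjacent — there is no cis/trans distinction.
Only one geometric arrangement is possible.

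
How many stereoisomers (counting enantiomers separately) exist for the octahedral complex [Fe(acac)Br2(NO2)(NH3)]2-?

An octahedron has six vertices in three trans pairs; every non-trans pair is cis.
Each acac is bidentate and must span two cis positions.
Systematic placement gives 4 geometric isomers: Br trans; Br cis (3 arrangements, 2 chiral).
Of these, 2 lack any improper symmetry element and so occur as enantiomeric pairs, giving 4 + 2 = 6 stereoisomers in total.

6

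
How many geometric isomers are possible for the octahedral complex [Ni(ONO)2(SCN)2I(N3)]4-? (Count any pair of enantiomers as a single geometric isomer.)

There are 6 geometric isomers: ONO trans, SCN trans; ONO cis, SCN cis (3 arrangements, 2 chiral); ONO cis, SCN trans; ONO trans, SCN cis.

6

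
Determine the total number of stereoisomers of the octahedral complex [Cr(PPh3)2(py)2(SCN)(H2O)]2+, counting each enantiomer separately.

8

The six octahedral sites form three mutually perpendicular trans pairs.
Working through the distinct placements yields 6 geometric isomers: PPh3 cis, py trans; PPh3 cis, py cis (3 arrangements, 2 chiral); PPh3 trans, py trans; PPh3 trans, py cis.
Of these, 2 lack any improper symmetry element and so occur as enantiomeric pairs, giving 6 + 2 = 8 stereoisomers in total.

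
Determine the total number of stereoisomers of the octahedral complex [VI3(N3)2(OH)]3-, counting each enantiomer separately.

3

The distinct arrangements are (3 in all): I mer, N3 cis; I mer, N3 trans; I fac, N3 cis.
Each arrangement has an internal mirror plane or centre of symmetry, so none is chiral.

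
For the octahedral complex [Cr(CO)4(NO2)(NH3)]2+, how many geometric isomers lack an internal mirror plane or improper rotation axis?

An octahedron has six vertices in three trans pairs; every non-trans pair is cis.
There are 2 geometric isomers: NO2 and NH3 mutually trans; NO2 and NH3 mutually cis.
Each arrangement has an internal mirror plane or centre of symmetry, so none is chiral.

0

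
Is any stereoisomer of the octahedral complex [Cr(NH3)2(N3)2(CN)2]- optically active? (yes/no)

An octahedron has six vertices in three trans pairs; every non-trans pair is cis.
Working through the distinct placements yields 5 geometric isomers: NH3 trans, N3 trans, CN trans; NH3 cis, N3 cis, CN trans; NH3 trans, N3 cis, CN cis; NH3 cis, N3 cis, CN cis (chiral); NH3 cis, N3 trans, CN cis.
One of these lacks any improper symmetry element and so occurs as an enantiomeric pair, giving 5 + 1 = 6 stereoisomers in total.

yes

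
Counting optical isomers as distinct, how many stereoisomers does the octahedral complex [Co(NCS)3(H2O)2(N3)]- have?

An octahedron has six vertices in three trans pairs; every non-trans pair is cis.
The distinct arrangements are (3 in all): NCS mer, H2O trans; NCS mer, H2O cis; NCS fac, H2O cis.
Each arrangement has an internal mirror plane or centre of symmetry, so none is chiral.

3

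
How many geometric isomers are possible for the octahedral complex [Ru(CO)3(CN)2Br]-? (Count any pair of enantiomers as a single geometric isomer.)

An octahedron has six vertices in three trans pairs; every non-trans pair is cis.
There are 3 geometric isomers: CO mer, CN cis; CO mer, CN trans; CO fac, CN cis.

3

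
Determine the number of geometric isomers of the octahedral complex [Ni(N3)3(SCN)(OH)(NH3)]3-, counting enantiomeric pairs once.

An octahedron has six vertices in three trans pairs; every non-trans pair is cis.
There are 4 geometric isomers: N3 mer (3 arrangements); N3 fac (chiral).

4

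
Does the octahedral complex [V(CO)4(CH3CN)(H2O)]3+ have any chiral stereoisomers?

Systematic placement gives 2 geometric isomers: CH3CN and H2O mutually cis; CH3CN and H2O mutually trans.
Each arrangement has an internal mirror plane or centre of symmetry, so none is chiral.

no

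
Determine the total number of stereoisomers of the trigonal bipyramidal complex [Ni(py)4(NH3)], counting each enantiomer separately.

A trigonal bipyramid has two axial and three equatorial sites, which are chemically inequivalent.
The distinct arrangements are (2 in all): NH3 axial; NH3 equatorial.
Each arrangement has an internal mirror plane or centre of symmetry, so none is chiral.

2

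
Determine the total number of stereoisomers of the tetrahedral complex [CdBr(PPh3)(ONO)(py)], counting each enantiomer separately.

Only one geometric arrangement is possible; it has no improper symmetry element, so it exists as a pair of enantiomers (2 stereoisomers).

2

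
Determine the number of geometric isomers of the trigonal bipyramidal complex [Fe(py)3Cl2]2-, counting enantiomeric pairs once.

Working through the distinct placements yields 3 geometric isomers: Cl both axial; Cl one axial, one equatorial; Cl both equatorial.

3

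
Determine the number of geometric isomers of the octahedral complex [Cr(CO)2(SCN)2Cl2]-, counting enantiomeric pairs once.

5

In an octahedral complex each vertex has one trans partner and four cis neighbours.
Systematic placement gives 5 geometric isomers: CO trans, SCN trans, Cl trans; CO trans, SCN cis, Cl cis; CO cis, SCN trans, Cl cis; CO cis, SCN cis, Cl cis (chiral); CO cis, SCN cis, Cl trans.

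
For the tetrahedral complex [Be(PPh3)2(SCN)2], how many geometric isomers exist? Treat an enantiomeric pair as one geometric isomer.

1

Only one geometric arrangement is possible.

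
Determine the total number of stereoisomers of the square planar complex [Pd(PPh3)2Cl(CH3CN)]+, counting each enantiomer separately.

In a square planar complex each vertex has one trans partner and two cis neighbours.
Systematic placement gives 2 geometric isomers: PPh3 cis; PPh3 trans.
Each arrangement has an internal mirror plane or centre of symmetry, so none is chiral.

2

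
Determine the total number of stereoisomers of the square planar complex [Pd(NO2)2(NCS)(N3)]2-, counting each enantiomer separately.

2

A square has two trans pairs of vertices; adjacent vertices are cis.
Systematic placement gives 2 geometric isomers: NO2 cis; NO2 trans.
Each arrangement has an internal mirror plane or centre of symmetry, so none is chiral.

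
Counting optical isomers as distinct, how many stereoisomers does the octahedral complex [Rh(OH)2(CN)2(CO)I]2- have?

An octahedron has six vertices in three trans pairs; every non-trans pair is cis.
Systematic placement gives 6 geometric isomers: OH trans, CN trans; OH cis, CN trans; OH trans, CN cis; OH cis, CN cis (3 arrangements, 2 chiral).
Of these, 2 lack any improper symmetry element and so occur as enantiomeric pairs, giving 6 + 2 = 8 stereoisomers in total.

8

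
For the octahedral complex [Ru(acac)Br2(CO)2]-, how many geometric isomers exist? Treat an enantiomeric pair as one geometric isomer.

3

Each acac is bidentate and must span two cis positions.
There are 3 geometric isomers: Br trans, CO cis; Br cis, CO cis (chiral); Br cis, CO trans.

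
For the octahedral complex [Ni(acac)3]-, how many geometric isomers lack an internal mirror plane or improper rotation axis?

1

An octahedron has six vertices in three trans pairs; every non-trans pair is cis.
Each acac is bidentate and must span two cis positions.
Only one geometric arrangement is possible; it has no improper symmetry element, so it exists as a pair of enantiomers (2 stereoisomers).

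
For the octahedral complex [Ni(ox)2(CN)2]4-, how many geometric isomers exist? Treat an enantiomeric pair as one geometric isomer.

2

Each ox is bidentate and must span two cis positions.
Working through the distinct placements yields 2 geometric isomers: CN trans; CN cis (chiral).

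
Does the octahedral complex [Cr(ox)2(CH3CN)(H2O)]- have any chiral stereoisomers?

In an octahedral complex each vertex has one trans partner and four cis neighbours.
Each ox is bidentate and must span two cis positions.
There are 2 geometric isomers: CH3CN and H2O mutually trans; CH3CN and H2O mutually cis (chiral).
One of these lacks any improper symmetry element and so occurs as an enantiomeric pair, giving 2 + 1 = 3 stereoisomers in total.

yes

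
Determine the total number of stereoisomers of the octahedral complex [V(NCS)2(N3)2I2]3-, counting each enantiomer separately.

6

In an octahedral complex each vertex has one trans partner and four cis neighbours.
There are 5 geometric isomers: NCS trans, N3 trans, I trans; NCS cis, N3 cis, I trans; NCS trans, N3 cis, I cis; NCS cis, N3 cis, I cis (chiral); NCS cis, N3 trans, I cis.
One of these lacks any improper symmetry element and so occurs as an enantiomeric pair, giving 5 + 1 = 6 stereoisomers in total.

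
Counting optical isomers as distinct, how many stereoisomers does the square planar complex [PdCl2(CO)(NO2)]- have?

2

A square has two trans pairs of vertices; adjacent vertices are cis.
The distinct arrangements are (2 in all): Cl cis; Cl trans.
Each arrangement has an internal mirror plane or centre of symmetry, so none is chiral.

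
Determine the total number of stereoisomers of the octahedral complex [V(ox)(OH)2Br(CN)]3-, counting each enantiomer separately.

6

In an octahedral complex each vertex has one trans partner and four cis neighbours.
Each ox is bidentate and must span two cis positions.
There are 4 geometric isomers: OH cis (3 arrangements, 2 chiral); OH trans.
Of these, 2 lack any improper symmetry element and so occur as enantiomeric pairs, giving 4 + 2 = 6 stereoisomers in total.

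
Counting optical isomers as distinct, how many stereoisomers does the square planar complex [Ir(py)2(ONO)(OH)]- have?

2

Working through the distinct placements yields 2 geometric isomers: py cis; py trans.
Each arrangement has an internal mirror plane or centre of symmetry, so none is chiral.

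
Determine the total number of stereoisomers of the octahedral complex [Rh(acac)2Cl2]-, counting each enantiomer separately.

An octahedron has six vertices in three trans pairs; every non-trans pair is cis.
Each acac is bidentate and must span two cis positions.
The distinct arrangements are (2 in all): Cl trans; Cl cis (chiral).
One of these lacks any improper symmetry element and so occurs as an enantiomeric pair, giving 2 + 1 = 3 stereoisomers in total.

3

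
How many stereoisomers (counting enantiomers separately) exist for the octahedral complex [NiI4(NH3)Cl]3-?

The six octahedral sites form three mutually perpendicular trans pairs.
The distinct arrangements are (2 in all): NH3 and Cl mutually cis; NH3 and Cl mutually trans.
Each arrangement has an internal mirror plane or centre of symmetry, so none is chiral.

2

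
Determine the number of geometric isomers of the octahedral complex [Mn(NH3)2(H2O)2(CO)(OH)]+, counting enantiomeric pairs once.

6

In an octahedral complex each vertex has one trans partner and four cis neighbours.
Working through the distinct placements yields 6 geometric isomers: NH3 cis, H2O cis (3 arrangements, 2 chiral); NH3 trans, H2O cis; NH3 cis, H2O trans; NH3 trans, H2O trans.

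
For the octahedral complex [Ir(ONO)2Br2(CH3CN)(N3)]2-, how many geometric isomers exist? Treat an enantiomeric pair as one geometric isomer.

Working through the distinct placements yields 6 geometric isomers: ONO trans, Br trans; ONO cis, Br trans; ONO trans, Br cis; ONO cis, Br cis (3 arrangements, 2 chiral).

6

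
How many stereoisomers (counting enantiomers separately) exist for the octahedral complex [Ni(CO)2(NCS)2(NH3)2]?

In an octahedral complex each vertex has one trans partner and four cis neighbours.
Systematic placement gives 5 geometric isomers: CO trans, NCS trans, NH3 trans; CO trans, NCS cis, NH3 cis; CO cis, NCS cis, NH3 trans; CO cis, NCS cis, NH3 cis (chiral); CO cis, NCS trans, NH3 cis.
One of these lacks any improper symmetry element and so occurs as an enantiomeric pair, giving 5 + 1 = 6 stereoisomers in total.

6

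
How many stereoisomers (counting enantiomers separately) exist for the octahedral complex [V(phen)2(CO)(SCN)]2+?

Each phen is bidentate and must span two cis positions.
Working through the distinct placements yields 2 geometric isomers: CO and SCN mutually trans; CO and SCN mutually cis (chiral).
One of these lacks any improper symmetry element and so occurs as an enantiomeric pair, giving 2 + 1 = 3 stereoisomers in total.

3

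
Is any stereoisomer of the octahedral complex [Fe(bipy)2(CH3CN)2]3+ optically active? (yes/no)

An octahedron has six vertices in three trans pairs; every non-trans pair is cis.
Each bipy is bidentate and must span two cis positions.
The distinct arrangements are (2 in all): CH3CN trans; CH3CN cis (chiral).
One of these lacks any improper symmetry element and so occurs as an enantiomeric pair, giving 2 + 1 = 3 stereoisomers in total.

yes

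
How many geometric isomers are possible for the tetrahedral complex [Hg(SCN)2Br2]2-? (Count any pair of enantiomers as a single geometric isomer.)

1

All four vertices of a tetrahedron are equivalent and mutually adjacent, so cis/trans isomerism cannot arise.
Only one geometric arrangement is possible.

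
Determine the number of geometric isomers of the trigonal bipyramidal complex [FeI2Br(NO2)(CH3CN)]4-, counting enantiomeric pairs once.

Placing the ligands in turn and identifying arrangements related by rotation or reflection leaves 7 distinct geometric isomers.

7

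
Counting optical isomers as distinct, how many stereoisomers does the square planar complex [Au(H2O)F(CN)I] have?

3

In a square planar complex each vertex has one trans partner and two cis neighbours.
The distinct arrangements are (3 in all): (CN/H2O trans, F/I trans); (CN/I trans, F/H2O trans); (CN/F trans, H2O/I trans).
Each arrangement has an internal mirror plane or centre of symmetry, so none is chiral.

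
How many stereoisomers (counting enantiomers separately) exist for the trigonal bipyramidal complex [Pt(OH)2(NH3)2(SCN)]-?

In a trigonal bipyramid the two axial positions differ from the three equatorial ones.
Systematic enumeration (placing each ligand type in turn and discarding arrangements equivalent by rotation or reflection) gives 5 geometric isomers.
One of these lacks any improper symmetry element and so occurs as an enantiomeric pair, giving 5 + 1 = 6 stereoisomers in total.

6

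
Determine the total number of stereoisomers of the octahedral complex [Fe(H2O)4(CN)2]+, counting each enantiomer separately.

2

In an octahedral complex each vertex has one trans partner and four cis neighbours.
The distinct arrangements are (2 in all): CN trans; CN cis.
Each arrangement has an internal mirror plane or centre of symmetry, so none is chiral.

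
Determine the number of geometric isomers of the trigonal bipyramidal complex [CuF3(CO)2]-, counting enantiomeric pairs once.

3

There are 3 geometric isomers: CO both axial; CO one axial, one equatorial; CO both equatorial.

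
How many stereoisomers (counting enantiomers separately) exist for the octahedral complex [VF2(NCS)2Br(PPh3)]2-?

8

The six octahedral sites form three mutually perpendicular trans pairs.
Working through the distinct placements yields 6 geometric isomers: F cis, NCS cis (3 arrangements, 2 chiral); F cis, NCS trans; F trans, NCS cis; F trans, NCS trans.
Of these, 2 lack any improper symmetry element and so occur as enantiomeric pairs, giving 6 + 2 = 8 stereoisomers in total.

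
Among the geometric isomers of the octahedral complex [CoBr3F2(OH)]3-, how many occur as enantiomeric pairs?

0

In an octahedral complex each vertex has one trans partner and four cis neighbours.
There are 3 geometric isomers: Br mer, F cis; Br mer, F trans; Br fac, F cis.
Each arrangement has an internal mirror plane or centre of symmetry, so none is chiral.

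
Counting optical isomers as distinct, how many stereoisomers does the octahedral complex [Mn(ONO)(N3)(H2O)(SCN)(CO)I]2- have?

In an octahedral complex each vertex has one trans partner and four cis neighbours.
Placing the ligands in turn and identifying arrangements related by rotation or reflection leaves 15 distinct geometric isomers.
Of these, 15 lack any improper symmetry element and so occur as enantiomeric pairs, giving 15 + 15 = 30 stereoisomers in total.

30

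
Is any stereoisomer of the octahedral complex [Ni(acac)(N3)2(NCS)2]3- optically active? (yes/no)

An octahedron has six vertices in three trans pairs; every non-trans pair is cis.
Each acac is bidentate and must span two cis positions.
The distinct arrangements are (3 in all): N3 trans, NCS cis; N3 cis, NCS cis (chiral); N3 cis, NCS trans.
One of these lacks any improper symmetry element and so occurs as an enantiomeric pair, giving 3 + 1 = 4 stereoisomers in total.

yes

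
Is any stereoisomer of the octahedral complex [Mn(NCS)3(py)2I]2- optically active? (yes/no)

no

Working through the distinct placements yields 3 geometric isomers: NCS mer, py trans; NCS fac, py cis; NCS mer, py cis.
Each arrangement has an internal mirror plane or centre of symmetry, so none is chiral.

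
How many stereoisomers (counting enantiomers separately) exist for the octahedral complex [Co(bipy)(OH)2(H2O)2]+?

4

The six octahedral sites form three mutually perpendicular trans pairs.
Each bipy is bidentate and must span two cis positions.
The distinct arrangements are (3 in all): OH cis, H2O trans; OH cis, H2O cis (chiral); OH trans, H2O cis.
One of these lacks any improper symmetry element and so occurs as an enantiomeric pair, giving 3 + 1 = 4 stereoisomers in total.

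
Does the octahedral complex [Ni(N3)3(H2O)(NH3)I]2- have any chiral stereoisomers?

There are 4 geometric isomers: N3 mer (3 arrangements); N3 fac (chiral).
One of these lacks any improper symmetry element and so occurs as an enantiomeric pair, giving 4 + 1 = 5 stereoisomers in total.

yes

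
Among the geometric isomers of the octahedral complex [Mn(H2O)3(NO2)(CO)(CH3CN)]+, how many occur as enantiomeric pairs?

1

In an octahedral complex each vertex has one trans partner and four cis neighbours.
The distinct arrangements are (4 in all): H2O mer (3 arrangements); H2O fac (chiral).
One of these lacks any improper symmetry element and so occurs as an enantiomeric pair, giving 4 + 1 = 5 stereoisomers in total.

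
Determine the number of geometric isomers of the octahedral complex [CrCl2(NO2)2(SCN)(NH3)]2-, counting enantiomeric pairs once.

Working through the distinct placements yields 6 geometric isomers: Cl trans, NO2 cis; Cl trans, NO2 trans; Cl cis, NO2 cis (3 arrangements, 2 chiral); Cl cis, NO2 trans.

6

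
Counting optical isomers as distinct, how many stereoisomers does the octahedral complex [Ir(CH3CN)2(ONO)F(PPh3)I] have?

The six octahedral sites form three mutually perpendicular trans pairs.
Placing the ligands in turn and identifying arrangements related by rotation or reflection leaves 9 distinct geometric isomers.
Of these, 6 lack any improper symmetry element and so occur as enantiomeric pairs, giving 9 + 6 = 15 stereoisomers in total.

15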